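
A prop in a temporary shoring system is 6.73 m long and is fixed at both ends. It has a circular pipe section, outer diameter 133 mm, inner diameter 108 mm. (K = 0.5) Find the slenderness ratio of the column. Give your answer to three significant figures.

λ ≈ 78.6

d_o = 133 mm, d_i = 108 mm
I = π(d_o⁴ − d_i⁴)/64 = π(133⁴ − 108.0⁴)/64 = 8.681×10^6 mm⁴
A = 4.732×10^3 mm²;  r_min = √(I/A) = √(8.681×10^6/4.732×10^3) = 42.83 mm
L_e = K·L = 0.5 × 6.73 m = 3.365 m = 3365.0 mm
λ = L_e / r_min = 3365.0 / 42.83 = 78.6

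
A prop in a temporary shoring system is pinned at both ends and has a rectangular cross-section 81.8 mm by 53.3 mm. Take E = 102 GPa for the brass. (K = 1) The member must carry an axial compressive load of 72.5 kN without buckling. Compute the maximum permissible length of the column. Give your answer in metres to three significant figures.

L_max ≈ 3.79 m

Buckling occurs about the weak axis: I_min = h·b³/12 with b = 53.3 mm (the shorter side).
I_min = 81.8×53.3³/12 = 1.032×10^6 mm⁴
I = 1.032×10^-6 m⁴
At the buckling limit P_cr = P = 7.250×10^4 N
From P_cr = π²EI/(K·L)²:  L = (1/K)·√(π²EI/P_cr) = (1/1)·√(π²×1.02×10^11×1.032×10^-6/7.250×10^4)
L = 3.79 m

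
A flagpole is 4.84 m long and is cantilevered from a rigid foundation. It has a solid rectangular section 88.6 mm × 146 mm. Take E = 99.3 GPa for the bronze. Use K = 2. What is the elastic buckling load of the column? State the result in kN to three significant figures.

P_cr ≈ 88.5 kN

Buckling occurs about the weak axis: I_min = h·b³/12 with b = 88.6 mm (the shorter side).
I_min = 146×88.6³/12 = 8.462×10^6 mm⁴
I = 8.462×10^6 mm⁴ = 8.462×10^-6 m⁴
Effective length L_e = K·L = 2 × 4.84 = 9.680 m
P_cr = π²EI / L_e² = π² × 99.3×10⁹ × 8.462×10^-6 / 9.680² = 8.851×10^4 N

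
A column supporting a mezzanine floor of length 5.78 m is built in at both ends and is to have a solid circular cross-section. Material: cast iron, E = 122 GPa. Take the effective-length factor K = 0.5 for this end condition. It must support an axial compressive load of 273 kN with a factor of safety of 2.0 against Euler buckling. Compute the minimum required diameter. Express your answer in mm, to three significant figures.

d ≈ 93.7 mm

Required P_cr = n·P = 2.0 × 273 = 546.0 kN
L_e = K·L = 0.5 × 5.78 = 2.890 m
Required I = P_cr·L_e²/(π²E) = 5.460×10^5 × 2.890² / (π² × 1.22×10^11) = 3.787×10^-6 m⁴
I_req = 3.787×10^6 mm⁴
Solid circle: I = πd⁴/64  ⇒  d = (64I/π)^(1/4) = (64×3.787×10^6/π)^(1/4) = 93.7 mm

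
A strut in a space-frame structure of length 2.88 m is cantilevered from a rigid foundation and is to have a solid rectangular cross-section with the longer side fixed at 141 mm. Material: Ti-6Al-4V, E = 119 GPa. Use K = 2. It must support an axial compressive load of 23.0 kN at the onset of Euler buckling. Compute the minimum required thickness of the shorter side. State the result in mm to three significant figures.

b ≈ 38.1 mm

L_e = K·L = 2 × 2.88 = 5.760 m
Required I = P_cr·L_e²/(π²E) = 2.300×10^4 × 5.760² / (π² × 1.19×10^11) = 6.497×10^-7 m⁴
I_req = 6.497×10^5 mm⁴
Rectangle, weak axis: I_min = h·b³/12 with h = 141 mm fixed  ⇒  b = (12I/h)^(1/3) = 38.1 mm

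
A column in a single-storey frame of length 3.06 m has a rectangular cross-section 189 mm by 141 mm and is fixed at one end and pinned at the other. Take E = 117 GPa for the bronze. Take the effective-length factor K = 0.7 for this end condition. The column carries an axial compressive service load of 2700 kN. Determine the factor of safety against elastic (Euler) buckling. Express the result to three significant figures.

Buckling occurs about the weak axis: I_min = h·b³/12 with b = 141 mm (the shorter side).
I_min = 189×141³/12 = 4.415×10^7 mm⁴
I = 4.415×10^7 mm⁴ = 4.415×10^-5 m⁴
Effective length L_e = K·L = 0.7 × 3.06 = 2.142 m
P_cr = π²EI / L_e² = π² × 117×10⁹ × 4.415×10^-5 / 2.142² = 1.111×10^7 N
Factor of safety n = P_cr / P = 11112 / 2700 = 4.12

n ≈ 4.12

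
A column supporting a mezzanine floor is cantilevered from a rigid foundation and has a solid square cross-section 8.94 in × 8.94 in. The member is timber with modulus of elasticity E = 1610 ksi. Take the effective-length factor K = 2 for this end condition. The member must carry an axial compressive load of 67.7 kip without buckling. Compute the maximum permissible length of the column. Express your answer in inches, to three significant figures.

I = a⁴/12 = 8.94⁴/12 = 532.3 in⁴
At the buckling limit P_cr = P = 6.770×10^4 lb
From P_cr = π²EI/(K·L)²:  L = (1/K)·√(π²EI/P_cr) = (1/2)·√(π²×1.61×10^6×532.3/6.770×10^4)
L = 177 in

L_max ≈ 177 in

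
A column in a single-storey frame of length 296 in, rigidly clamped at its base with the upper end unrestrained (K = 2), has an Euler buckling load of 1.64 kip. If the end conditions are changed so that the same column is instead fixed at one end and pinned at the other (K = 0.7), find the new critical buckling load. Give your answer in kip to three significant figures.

P_cr ≈ 13.4 kip

P_cr ∝ 1/K², so P_cr,new = P_cr,old × (K_old/K_new)² = 1.64 × (2/0.7)²
= 1.64 × 8.163 = 13.4 kip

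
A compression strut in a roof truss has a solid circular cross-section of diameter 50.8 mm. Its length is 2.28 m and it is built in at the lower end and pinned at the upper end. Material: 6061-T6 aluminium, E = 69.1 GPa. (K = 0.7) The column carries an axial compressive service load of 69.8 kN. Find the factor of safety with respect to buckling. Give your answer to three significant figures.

I = πd⁴/64 = π×50.8⁴/64 = 3.269×10^5 mm⁴
I = 3.269×10^5 mm⁴ = 3.269×10^-7 m⁴
Effective length L_e = K·L = 0.7 × 2.28 = 1.596 m
P_cr = π²EI / L_e² = π² × 69.1×10⁹ × 3.269×10^-7 / 1.596² = 8.753×10^4 N
Factor of safety n = P_cr / P = 87.526 / 69.8 = 1.25

n ≈ 1.25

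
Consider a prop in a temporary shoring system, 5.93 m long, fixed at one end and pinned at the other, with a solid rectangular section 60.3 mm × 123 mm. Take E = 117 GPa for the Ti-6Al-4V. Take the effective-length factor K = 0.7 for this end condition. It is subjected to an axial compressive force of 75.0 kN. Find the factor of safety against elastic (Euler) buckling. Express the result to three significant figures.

n ≈ 2.01

Buckling occurs about the weak axis: I_min = h·b³/12 with b = 60.3 mm (the shorter side).
I_min = 123×60.3³/12 = 2.247×10^6 mm⁴
I = 2.247×10^6 mm⁴ = 2.247×10^-6 m⁴
Effective length L_e = K·L = 0.7 × 5.93 = 4.151 m
P_cr = π²EI / L_e² = π² × 117×10⁹ × 2.247×10^-6 / 4.151² = 1.506×10^5 N
Factor of safety n = P_cr / P = 150.61 / 75.0 = 2.01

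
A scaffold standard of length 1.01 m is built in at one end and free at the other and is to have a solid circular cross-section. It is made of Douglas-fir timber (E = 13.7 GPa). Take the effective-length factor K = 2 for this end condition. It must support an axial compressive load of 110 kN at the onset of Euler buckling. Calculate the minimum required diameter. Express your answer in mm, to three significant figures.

d ≈ 90.7 mm

L_e = K·L = 2 × 1.01 = 2.020 m
Required I = P_cr·L_e²/(π²E) = 1.100×10^5 × 2.020² / (π² × 1.37×10^10) = 3.320×10^-6 m⁴
I_req = 3.320×10^6 mm⁴
Solid circle: I = πd⁴/64  ⇒  d = (64I/π)^(1/4) = (64×3.320×10^6/π)^(1/4) = 90.7 mm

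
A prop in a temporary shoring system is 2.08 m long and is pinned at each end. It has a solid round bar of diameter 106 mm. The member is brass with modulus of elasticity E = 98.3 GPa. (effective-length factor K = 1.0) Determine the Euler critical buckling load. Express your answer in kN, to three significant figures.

P_cr ≈ 1390 kN

I = πd⁴/64 = π×106⁴/64 = 6.197×10^6 mm⁴
I = 6.197×10^6 mm⁴ = 6.197×10^-6 m⁴
Effective length L_e = K·L = 1 × 2.08 = 2.080 m
P_cr = π²EI / L_e² = π² × 98.3×10⁹ × 6.197×10^-6 / 2.080² = 1.390×10^6 N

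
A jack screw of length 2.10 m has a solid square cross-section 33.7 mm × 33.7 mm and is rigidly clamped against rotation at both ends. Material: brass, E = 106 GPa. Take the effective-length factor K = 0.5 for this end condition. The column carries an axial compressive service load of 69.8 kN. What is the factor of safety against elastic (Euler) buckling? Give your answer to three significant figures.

n ≈ 1.46

I = a⁴/12 = 33.7⁴/12 = 1.075×10^5 mm⁴
I = 1.075×10^5 mm⁴ = 1.075×10^-7 m⁴
Effective length L_e = K·L = 0.5 × 2.10 = 1.050 m
P_cr = π²EI / L_e² = π² × 106×10⁹ × 1.075×10^-7 / 1.050² = 1.020×10^5 N
Factor of safety n = P_cr / P = 101.99 / 69.8 = 1.46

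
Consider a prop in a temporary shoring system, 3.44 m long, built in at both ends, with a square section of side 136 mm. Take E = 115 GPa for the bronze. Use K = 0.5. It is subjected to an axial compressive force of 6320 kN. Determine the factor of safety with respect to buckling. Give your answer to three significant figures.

n ≈ 1.73

I = a⁴/12 = 136⁴/12 = 2.851×10^7 mm⁴
I = 2.851×10^7 mm⁴ = 2.851×10^-5 m⁴
Effective length L_e = K·L = 0.5 × 3.44 = 1.720 m
P_cr = π²EI / L_e² = π² × 115×10⁹ × 2.851×10^-5 / 1.720² = 1.094×10^7 N
Factor of safety n = P_cr / P = 10937 / 6320 = 1.73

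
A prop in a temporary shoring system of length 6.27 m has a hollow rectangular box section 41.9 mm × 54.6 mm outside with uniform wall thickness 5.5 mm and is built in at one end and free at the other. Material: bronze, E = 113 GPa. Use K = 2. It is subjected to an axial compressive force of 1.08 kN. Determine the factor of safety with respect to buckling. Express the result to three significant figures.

Inner dimensions: h_i = 54.6 − 2×5.5 = 43.60 mm, b_i = 41.9 − 2×5.5 = 30.90 mm
Weak-axis I_min = (h_o·b_o³ − h_i·b_i³)/12 with b_o = 41.9, b_i = 30.90 mm (shorter outer/inner sides).
I_min = (54.6×41.9³ − 43.60×30.90³)/12 = 2.275×10^5 mm⁴
I = 2.275×10^5 mm⁴ = 2.275×10^-7 m⁴
Effective length L_e = K·L = 2 × 6.27 = 12.54 m
P_cr = π²EI / L_e² = π² × 113×10⁹ × 2.275×10^-7 / 12.54² = 1.613×10^3 N
Factor of safety n = P_cr / P = 1.6135 / 1.08 = 1.49

n ≈ 1.49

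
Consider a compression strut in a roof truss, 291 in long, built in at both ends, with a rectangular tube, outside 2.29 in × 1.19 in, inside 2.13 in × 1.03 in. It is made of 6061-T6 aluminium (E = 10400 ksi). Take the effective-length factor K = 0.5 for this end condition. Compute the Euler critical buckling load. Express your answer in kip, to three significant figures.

P_cr ≈ 0.619 kip

Weak-axis I_min = (h_o·b_o³ − h_i·b_i³)/12 with b_o = 1.19, b_i = 1.030 in (shorter outer/inner sides).
I_min = (2.29×1.19³ − 2.130×1.030³)/12 = 0.1276 in⁴
Effective length L_e = K·L = 0.5 × 291 = 145.5 in
P_cr = π²EI / L_e² = π² × 10400×10³ × 0.1276 / 145.5² = 618.8 lb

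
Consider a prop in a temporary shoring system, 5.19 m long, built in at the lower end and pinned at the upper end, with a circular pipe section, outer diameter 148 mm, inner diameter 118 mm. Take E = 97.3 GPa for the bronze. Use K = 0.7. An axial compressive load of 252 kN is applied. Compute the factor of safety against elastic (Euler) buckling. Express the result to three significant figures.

d_o = 148 mm, d_i = 118 mm
I = π(d_o⁴ − d_i⁴)/64 = π(148⁴ − 118.0⁴)/64 = 1.403×10^7 mm⁴
I = 1.403×10^7 mm⁴ = 1.403×10^-5 m⁴
Effective length L_e = K·L = 0.7 × 5.19 = 3.633 m
P_cr = π²EI / L_e² = π² × 97.3×10⁹ × 1.403×10^-5 / 3.633² = 1.021×10^6 N
Factor of safety n = P_cr / P = 1021.1 / 252 = 4.05

n ≈ 4.05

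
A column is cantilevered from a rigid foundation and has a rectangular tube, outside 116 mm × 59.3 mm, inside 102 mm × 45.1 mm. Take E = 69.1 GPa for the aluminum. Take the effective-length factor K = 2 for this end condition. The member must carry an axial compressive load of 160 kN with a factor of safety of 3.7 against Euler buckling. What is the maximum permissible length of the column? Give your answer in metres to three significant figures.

Weak-axis I_min = (h_o·b_o³ − h_i·b_i³)/12 with b_o = 59.3, b_i = 45.10 mm (shorter outer/inner sides).
I_min = (116×59.3³ − 102.0×45.10³)/12 = 1.236×10^6 mm⁴
I = 1.236×10^-6 m⁴
Required critical load P_cr = n·P = 3.7 × 160 = 592.0 kN = 5.920×10^5 N
From P_cr = π²EI/(K·L)²:  L = (1/K)·√(π²EI/P_cr) = (1/2)·√(π²×6.91×10^10×1.236×10^-6/5.920×10^5)
L = 0.597 m

L_max ≈ 0.597 m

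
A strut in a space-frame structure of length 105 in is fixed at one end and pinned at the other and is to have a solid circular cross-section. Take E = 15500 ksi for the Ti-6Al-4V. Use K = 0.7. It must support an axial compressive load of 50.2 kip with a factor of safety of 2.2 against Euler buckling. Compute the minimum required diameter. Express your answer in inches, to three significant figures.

d ≈ 2.99 in

Required P_cr = n·P = 2.2 × 50.2 = 110.4 kip
L_e = K·L = 0.7 × 105 = 73.50 in
Required I = P_cr·L_e²/(π²E) = 1.104×10^5 × 73.50² / (π² × 1.55×10^7) = 3.900 in⁴
Solid circle: I = πd⁴/64  ⇒  d = (64I/π)^(1/4) = (64×3.900/π)^(1/4) = 2.99 in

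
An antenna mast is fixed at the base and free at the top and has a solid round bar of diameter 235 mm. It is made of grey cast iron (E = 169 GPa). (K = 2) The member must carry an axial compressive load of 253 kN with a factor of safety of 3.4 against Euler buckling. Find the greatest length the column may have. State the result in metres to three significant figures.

I = πd⁴/64 = π×235⁴/64 = 1.497×10^8 mm⁴
I = 1.497×10^-4 m⁴
Required critical load P_cr = n·P = 3.4 × 253 = 860.2 kN = 8.602×10^5 N
From P_cr = π²EI/(K·L)²:  L = (1/K)·√(π²EI/P_cr) = (1/2)·√(π²×1.69×10^11×1.497×10^-4/8.602×10^5)
L = 8.52 m

L_max ≈ 8.52 m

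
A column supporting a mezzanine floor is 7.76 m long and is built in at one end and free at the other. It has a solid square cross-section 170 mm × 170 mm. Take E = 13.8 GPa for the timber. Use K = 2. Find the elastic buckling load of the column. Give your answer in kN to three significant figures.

I = a⁴/12 = 170⁴/12 = 6.960×10^7 mm⁴
I = 6.960×10^7 mm⁴ = 6.960×10^-5 m⁴
Effective length L_e = K·L = 2 × 7.76 = 15.52 m
P_cr = π²EI / L_e² = π² × 13.8×10⁹ × 6.960×10^-5 / 15.52² = 3.936×10^4 N

P_cr ≈ 39.4 kN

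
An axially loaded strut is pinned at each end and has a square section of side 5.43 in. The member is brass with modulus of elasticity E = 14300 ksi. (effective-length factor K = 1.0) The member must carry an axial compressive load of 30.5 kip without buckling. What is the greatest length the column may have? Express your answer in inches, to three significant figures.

I = a⁴/12 = 5.43⁴/12 = 72.45 in⁴
At the buckling limit P_cr = P = 3.050×10^4 lb
From P_cr = π²EI/(K·L)²:  L = (1/K)·√(π²EI/P_cr) = (1/1)·√(π²×1.43×10^7×72.45/3.050×10^4)
L = 579 in

L_max ≈ 579 in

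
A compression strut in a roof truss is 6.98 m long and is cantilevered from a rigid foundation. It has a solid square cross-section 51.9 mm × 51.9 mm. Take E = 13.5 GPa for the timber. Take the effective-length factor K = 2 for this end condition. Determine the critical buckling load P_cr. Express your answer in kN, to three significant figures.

I = a⁴/12 = 51.9⁴/12 = 6.046×10^5 mm⁴
I = 6.046×10^5 mm⁴ = 6.046×10^-7 m⁴
Effective length L_e = K·L = 2 × 6.98 = 13.96 m
P_cr = π²EI / L_e² = π² × 13.5×10⁹ × 6.046×10^-7 / 13.96² = 413.4 N

P_cr ≈ 0.413 kN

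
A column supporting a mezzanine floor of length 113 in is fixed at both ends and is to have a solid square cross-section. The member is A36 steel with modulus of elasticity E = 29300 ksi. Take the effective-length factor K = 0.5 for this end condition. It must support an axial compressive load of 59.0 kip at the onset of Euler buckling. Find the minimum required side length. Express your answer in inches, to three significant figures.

a ≈ 1.67 in

L_e = K·L = 0.5 × 113 = 56.50 in
Required I = P_cr·L_e²/(π²E) = 5.900×10^4 × 56.50² / (π² × 2.93×10^7) = 0.6513 in⁴
Solid square: I = a⁴/12  ⇒  a = (12I)^(1/4) = (12×0.6513)^(1/4) = 1.67 in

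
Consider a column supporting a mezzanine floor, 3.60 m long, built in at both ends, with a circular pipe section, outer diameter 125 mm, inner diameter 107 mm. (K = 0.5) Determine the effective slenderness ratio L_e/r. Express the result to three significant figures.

λ ≈ 43.8

d_o = 125 mm, d_i = 107 mm
I = π(d_o⁴ − d_i⁴)/64 = π(125⁴ − 107.0⁴)/64 = 5.550×10^6 mm⁴
A = 3.280×10^3 mm²;  r_min = √(I/A) = √(5.550×10^6/3.280×10^3) = 41.14 mm
L_e = K·L = 0.5 × 3.60 m = 1.800 m = 1800.0 mm
λ = L_e / r_min = 1800.0 / 41.14 = 43.8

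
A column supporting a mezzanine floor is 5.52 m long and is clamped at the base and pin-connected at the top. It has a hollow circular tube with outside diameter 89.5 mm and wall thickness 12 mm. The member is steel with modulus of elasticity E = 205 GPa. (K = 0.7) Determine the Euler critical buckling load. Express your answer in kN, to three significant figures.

P_cr ≈ 304 kN

Inner diameter d_i = 89.5 − 2×12 = 65.50 mm
I = π(d_o⁴ − d_i⁴)/64 = π(89.5⁴ − 65.50⁴)/64 = 2.246×10^6 mm⁴
I = 2.246×10^6 mm⁴ = 2.246×10^-6 m⁴
Effective length L_e = K·L = 0.7 × 5.52 = 3.864 m
P_cr = π²EI / L_e² = π² × 205×10⁹ × 2.246×10^-6 / 3.864² = 3.044×10^5 N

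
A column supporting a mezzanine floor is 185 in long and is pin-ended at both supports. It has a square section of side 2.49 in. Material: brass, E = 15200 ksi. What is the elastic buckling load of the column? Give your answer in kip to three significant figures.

I = a⁴/12 = 2.49⁴/12 = 3.203 in⁴
Effective length L_e = K·L = 1 × 185 = 185.0 in
P_cr = π²EI / L_e² = π² × 15200×10³ × 3.203 / 185.0² = 1.404×10^4 lb

P_cr ≈ 14.0 kip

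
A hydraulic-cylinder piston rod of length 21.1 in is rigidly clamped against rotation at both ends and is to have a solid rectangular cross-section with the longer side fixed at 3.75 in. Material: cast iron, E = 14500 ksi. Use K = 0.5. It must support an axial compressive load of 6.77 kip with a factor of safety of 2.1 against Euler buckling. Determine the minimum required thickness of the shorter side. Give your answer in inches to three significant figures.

Required P_cr = n·P = 2.1 × 6.77 = 14.22 kip
L_e = K·L = 0.5 × 21.1 = 10.55 in
Required I = P_cr·L_e²/(π²E) = 1.422×10^4 × 10.55² / (π² × 1.45×10^7) = 1.106×10^-2 in⁴
Rectangle, weak axis: I_min = h·b³/12 with h = 3.75 in fixed  ⇒  b = (12I/h)^(1/3) = 0.328 in

b ≈ 0.328 in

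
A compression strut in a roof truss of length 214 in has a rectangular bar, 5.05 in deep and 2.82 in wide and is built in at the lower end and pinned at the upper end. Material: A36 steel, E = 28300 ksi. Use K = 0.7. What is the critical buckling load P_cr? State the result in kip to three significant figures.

Buckling occurs about the weak axis: I_min = h·b³/12 with b = 2.82 in (the shorter side).
I_min = 5.05×2.82³/12 = 9.438 in⁴
Effective length L_e = K·L = 0.7 × 214 = 149.8 in
P_cr = π²EI / L_e² = π² × 28300×10³ × 9.438 / 149.8² = 1.175×10^5 lb

P_cr ≈ 117 kip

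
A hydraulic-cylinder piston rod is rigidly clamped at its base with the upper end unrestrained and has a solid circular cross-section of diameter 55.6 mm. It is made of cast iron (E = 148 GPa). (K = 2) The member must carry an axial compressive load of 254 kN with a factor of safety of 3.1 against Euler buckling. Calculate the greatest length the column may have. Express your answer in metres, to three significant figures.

L_max ≈ 0.466 m

I = πd⁴/64 = π×55.6⁴/64 = 4.691×10^5 mm⁴
I = 4.691×10^-7 m⁴
Required critical load P_cr = n·P = 3.1 × 254 = 787.4 kN = 7.874×10^5 N
From P_cr = π²EI/(K·L)²:  L = (1/K)·√(π²EI/P_cr) = (1/2)·√(π²×1.48×10^11×4.691×10^-7/7.874×10^5)
L = 0.466 m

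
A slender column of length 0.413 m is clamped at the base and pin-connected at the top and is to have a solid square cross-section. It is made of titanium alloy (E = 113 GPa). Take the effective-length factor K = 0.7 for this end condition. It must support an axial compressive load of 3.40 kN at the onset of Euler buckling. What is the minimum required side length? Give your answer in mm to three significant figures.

a ≈ 7.44 mm

L_e = K·L = 0.7 × 0.413 = 0.2891 m
Required I = P_cr·L_e²/(π²E) = 3.400×10^3 × 0.2891² / (π² × 1.13×10^11) = 2.548×10^-10 m⁴
I_req = 254.8 mm⁴
Solid square: I = a⁴/12  ⇒  a = (12I)^(1/4) = (12×254.8)^(1/4) = 7.44 mm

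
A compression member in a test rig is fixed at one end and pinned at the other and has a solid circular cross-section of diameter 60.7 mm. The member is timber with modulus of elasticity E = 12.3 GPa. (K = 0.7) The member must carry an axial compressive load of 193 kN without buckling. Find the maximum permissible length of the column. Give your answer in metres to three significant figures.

I = πd⁴/64 = π×60.7⁴/64 = 6.664×10^5 mm⁴
I = 6.664×10^-7 m⁴
At the buckling limit P_cr = P = 1.930×10^5 N
From P_cr = π²EI/(K·L)²:  L = (1/K)·√(π²EI/P_cr) = (1/0.7)·√(π²×1.23×10^10×6.664×10^-7/1.930×10^5)
L = 0.925 m

L_max ≈ 0.925 m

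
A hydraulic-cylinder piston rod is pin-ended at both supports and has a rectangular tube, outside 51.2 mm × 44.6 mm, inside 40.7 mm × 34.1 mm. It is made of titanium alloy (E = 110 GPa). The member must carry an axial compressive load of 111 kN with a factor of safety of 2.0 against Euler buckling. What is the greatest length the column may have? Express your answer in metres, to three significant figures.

Weak-axis I_min = (h_o·b_o³ − h_i·b_i³)/12 with b_o = 44.6, b_i = 34.10 mm (shorter outer/inner sides).
I_min = (51.2×44.6³ − 40.70×34.10³)/12 = 2.440×10^5 mm⁴
I = 2.440×10^-7 m⁴
Required critical load P_cr = n·P = 2.0 × 111 = 222.0 kN = 2.220×10^5 N
From P_cr = π²EI/(K·L)²:  L = (1/K)·√(π²EI/P_cr) = (1/1)·√(π²×1.10×10^11×2.440×10^-7/2.220×10^5)
L = 1.09 m

L_max ≈ 1.09 m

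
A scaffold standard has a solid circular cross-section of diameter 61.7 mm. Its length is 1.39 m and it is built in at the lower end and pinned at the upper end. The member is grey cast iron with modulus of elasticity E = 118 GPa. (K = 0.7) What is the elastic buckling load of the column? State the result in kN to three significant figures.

P_cr ≈ 875 kN

I = πd⁴/64 = π×61.7⁴/64 = 7.114×10^5 mm⁴
I = 7.114×10^5 mm⁴ = 7.114×10^-7 m⁴
Effective length L_e = K·L = 0.7 × 1.39 = 0.9730 m
P_cr = π²EI / L_e² = π² × 118×10⁹ × 7.114×10^-7 / 0.9730² = 8.751×10^5 N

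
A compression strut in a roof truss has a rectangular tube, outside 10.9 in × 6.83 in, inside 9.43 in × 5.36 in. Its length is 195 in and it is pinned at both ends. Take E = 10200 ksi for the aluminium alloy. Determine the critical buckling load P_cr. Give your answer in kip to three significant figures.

Weak-axis I_min = (h_o·b_o³ − h_i·b_i³)/12 with b_o = 6.83, b_i = 5.360 in (shorter outer/inner sides).
I_min = (10.9×6.83³ − 9.430×5.360³)/12 = 168.4 in⁴
Effective length L_e = K·L = 1 × 195 = 195.0 in
P_cr = π²EI / L_e² = π² × 10200×10³ × 168.4 / 195.0² = 4.458×10^5 lb

P_cr ≈ 446 kip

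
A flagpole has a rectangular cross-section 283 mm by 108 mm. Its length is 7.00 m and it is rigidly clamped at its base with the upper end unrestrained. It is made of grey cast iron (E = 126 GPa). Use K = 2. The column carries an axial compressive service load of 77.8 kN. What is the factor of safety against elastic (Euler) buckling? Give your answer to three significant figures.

Buckling occurs about the weak axis: I_min = h·b³/12 with b = 108 mm (the shorter side).
I_min = 283×108³/12 = 2.971×10^7 mm⁴
I = 2.971×10^7 mm⁴ = 2.971×10^-5 m⁴
Effective length L_e = K·L = 2 × 7.00 = 14.00 m
P_cr = π²EI / L_e² = π² × 126×10⁹ × 2.971×10^-5 / 14.00² = 1.885×10^5 N
Factor of safety n = P_cr / P = 188.49 / 77.8 = 2.42

n ≈ 2.42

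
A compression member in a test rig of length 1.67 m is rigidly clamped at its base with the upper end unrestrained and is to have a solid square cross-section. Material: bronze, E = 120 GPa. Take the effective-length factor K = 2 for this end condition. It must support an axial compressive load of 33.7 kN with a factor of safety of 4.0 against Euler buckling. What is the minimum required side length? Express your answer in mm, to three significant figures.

a ≈ 62.5 mm

Required P_cr = n·P = 4.0 × 33.7 = 134.8 kN
L_e = K·L = 2 × 1.67 = 3.340 m
Required I = P_cr·L_e²/(π²E) = 1.348×10^5 × 3.340² / (π² × 1.20×10^11) = 1.270×10^-6 m⁴
I_req = 1.270×10^6 mm⁴
Solid square: I = a⁴/12  ⇒  a = (12I)^(1/4) = (12×1.270×10^6)^(1/4) = 62.5 mm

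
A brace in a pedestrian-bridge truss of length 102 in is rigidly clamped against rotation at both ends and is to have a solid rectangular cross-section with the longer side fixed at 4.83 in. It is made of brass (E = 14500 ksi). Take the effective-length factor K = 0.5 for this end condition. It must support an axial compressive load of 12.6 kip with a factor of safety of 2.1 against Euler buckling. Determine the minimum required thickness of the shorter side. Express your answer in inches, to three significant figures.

Required P_cr = n·P = 2.1 × 12.6 = 26.46 kip
L_e = K·L = 0.5 × 102 = 51.00 in
Required I = P_cr·L_e²/(π²E) = 2.646×10^4 × 51.00² / (π² × 1.45×10^7) = 0.4809 in⁴
Rectangle, weak axis: I_min = h·b³/12 with h = 4.83 in fixed  ⇒  b = (12I/h)^(1/3) = 1.06 in

b ≈ 1.06 in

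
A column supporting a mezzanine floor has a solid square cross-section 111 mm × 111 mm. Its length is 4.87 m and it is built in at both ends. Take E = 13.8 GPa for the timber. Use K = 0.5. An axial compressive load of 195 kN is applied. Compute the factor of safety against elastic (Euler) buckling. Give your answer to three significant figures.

n ≈ 1.49

I = a⁴/12 = 111⁴/12 = 1.265×10^7 mm⁴
I = 1.265×10^7 mm⁴ = 1.265×10^-5 m⁴
Effective length L_e = K·L = 0.5 × 4.87 = 2.435 m
P_cr = π²EI / L_e² = π² × 13.8×10⁹ × 1.265×10^-5 / 2.435² = 2.906×10^5 N
Factor of safety n = P_cr / P = 290.60 / 195 = 1.49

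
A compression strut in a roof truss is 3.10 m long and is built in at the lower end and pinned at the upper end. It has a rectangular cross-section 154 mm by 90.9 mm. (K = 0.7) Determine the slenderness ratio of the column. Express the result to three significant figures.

Buckling occurs about the weak axis: I_min = h·b³/12 with b = 90.9 mm (the shorter side).
I_min = 154×90.9³/12 = 9.639×10^6 mm⁴
A = 1.400×10^4 mm²;  r_min = √(I/A) = √(9.639×10^6/1.400×10^4) = 26.24 mm
L_e = K·L = 0.7 × 3.10 m = 2.170 m = 2170.0 mm
λ = L_e / r_min = 2170.0 / 26.24 = 82.7

λ ≈ 82.7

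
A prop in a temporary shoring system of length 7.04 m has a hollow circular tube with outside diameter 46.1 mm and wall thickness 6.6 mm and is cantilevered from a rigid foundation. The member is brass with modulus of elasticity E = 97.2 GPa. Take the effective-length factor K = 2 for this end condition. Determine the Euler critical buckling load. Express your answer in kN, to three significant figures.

P_cr ≈ 0.795 kN

Inner diameter d_i = 46.1 − 2×6.6 = 32.90 mm
I = π(d_o⁴ − d_i⁴)/64 = π(46.1⁴ − 32.90⁴)/64 = 1.642×10^5 mm⁴
I = 1.642×10^5 mm⁴ = 1.642×10^-7 m⁴
Effective length L_e = K·L = 2 × 7.04 = 14.08 m
P_cr = π²EI / L_e² = π² × 97.2×10⁹ × 1.642×10^-7 / 14.08² = 794.5 N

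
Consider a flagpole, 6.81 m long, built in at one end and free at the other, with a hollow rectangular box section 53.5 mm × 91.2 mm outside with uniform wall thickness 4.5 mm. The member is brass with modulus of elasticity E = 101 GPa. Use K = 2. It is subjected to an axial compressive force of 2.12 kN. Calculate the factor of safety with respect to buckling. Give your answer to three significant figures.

Inner dimensions: h_i = 91.2 − 2×4.5 = 82.20 mm, b_i = 53.5 − 2×4.5 = 44.50 mm
Weak-axis I_min = (h_o·b_o³ − h_i·b_i³)/12 with b_o = 53.5, b_i = 44.50 mm (shorter outer/inner sides).
I_min = (91.2×53.5³ − 82.20×44.50³)/12 = 5.602×10^5 mm⁴
I = 5.602×10^5 mm⁴ = 5.602×10^-7 m⁴
Effective length L_e = K·L = 2 × 6.81 = 13.62 m
P_cr = π²EI / L_e² = π² × 101×10⁹ × 5.602×10^-7 / 13.62² = 3.010×10^3 N
Factor of safety n = P_cr / P = 3.0101 / 2.12 = 1.42

n ≈ 1.42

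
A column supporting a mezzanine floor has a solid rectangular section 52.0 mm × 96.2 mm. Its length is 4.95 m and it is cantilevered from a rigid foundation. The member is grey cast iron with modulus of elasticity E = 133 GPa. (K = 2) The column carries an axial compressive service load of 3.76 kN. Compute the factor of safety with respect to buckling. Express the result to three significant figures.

n ≈ 4.02

Buckling occurs about the weak axis: I_min = h·b³/12 with b = 52.0 mm (the shorter side).
I_min = 96.2×52.0³/12 = 1.127×10^6 mm⁴
I = 1.127×10^6 mm⁴ = 1.127×10^-6 m⁴
Effective length L_e = K·L = 2 × 4.95 = 9.900 m
P_cr = π²EI / L_e² = π² × 133×10⁹ × 1.127×10^-6 / 9.900² = 1.510×10^4 N
Factor of safety n = P_cr / P = 15.097 / 3.76 = 4.02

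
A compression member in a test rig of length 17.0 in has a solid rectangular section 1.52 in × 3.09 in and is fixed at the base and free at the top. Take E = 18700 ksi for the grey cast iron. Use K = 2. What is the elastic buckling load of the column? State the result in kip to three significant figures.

P_cr ≈ 144 kip

Buckling occurs about the weak axis: I_min = h·b³/12 with b = 1.52 in (the shorter side).
I_min = 3.09×1.52³/12 = 0.9043 in⁴
Effective length L_e = K·L = 2 × 17.0 = 34.00 in
P_cr = π²EI / L_e² = π² × 18700×10³ × 0.9043 / 34.00² = 1.444×10^5 lb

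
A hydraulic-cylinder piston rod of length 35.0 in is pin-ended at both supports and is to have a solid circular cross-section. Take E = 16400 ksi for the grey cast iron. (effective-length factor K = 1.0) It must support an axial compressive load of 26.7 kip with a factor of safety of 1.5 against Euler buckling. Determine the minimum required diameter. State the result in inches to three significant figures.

Required P_cr = n·P = 1.5 × 26.7 = 40.05 kip
L_e = K·L = 1 × 35.0 = 35.00 in
Required I = P_cr·L_e²/(π²E) = 4.005×10^4 × 35.00² / (π² × 1.64×10^7) = 0.3031 in⁴
Solid circle: I = πd⁴/64  ⇒  d = (64I/π)^(1/4) = (64×0.3031/π)^(1/4) = 1.58 in

d ≈ 1.58 in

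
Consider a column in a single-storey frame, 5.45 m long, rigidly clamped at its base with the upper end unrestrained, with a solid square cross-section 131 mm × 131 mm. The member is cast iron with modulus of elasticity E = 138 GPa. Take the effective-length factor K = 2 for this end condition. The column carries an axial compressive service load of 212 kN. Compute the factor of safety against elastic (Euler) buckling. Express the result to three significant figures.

I = a⁴/12 = 131⁴/12 = 2.454×10^7 mm⁴
I = 2.454×10^7 mm⁴ = 2.454×10^-5 m⁴
Effective length L_e = K·L = 2 × 5.45 = 10.90 m
P_cr = π²EI / L_e² = π² × 138×10⁹ × 2.454×10^-5 / 10.90² = 2.813×10^5 N
Factor of safety n = P_cr / P = 281.34 / 212 = 1.33

n ≈ 1.33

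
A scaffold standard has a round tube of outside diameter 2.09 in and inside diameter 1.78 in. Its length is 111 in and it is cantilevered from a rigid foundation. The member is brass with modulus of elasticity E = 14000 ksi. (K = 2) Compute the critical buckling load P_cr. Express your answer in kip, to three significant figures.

P_cr ≈ 1.24 kip

d_o = 2.09 in, d_i = 1.78 in
I = π(d_o⁴ − d_i⁴)/64 = π(2.09⁴ − 1.780⁴)/64 = 0.4438 in⁴
Effective length L_e = K·L = 2 × 111 = 222.0 in
P_cr = π²EI / L_e² = π² × 14000×10³ × 0.4438 / 222.0² = 1.244×10^3 lb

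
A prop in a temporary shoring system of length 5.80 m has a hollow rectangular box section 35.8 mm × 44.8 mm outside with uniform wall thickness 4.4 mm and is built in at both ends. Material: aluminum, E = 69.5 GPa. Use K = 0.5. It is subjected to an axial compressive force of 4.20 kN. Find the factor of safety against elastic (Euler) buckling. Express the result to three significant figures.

Inner dimensions: h_i = 44.8 − 2×4.4 = 36.00 mm, b_i = 35.8 − 2×4.4 = 27.00 mm
Weak-axis I_min = (h_o·b_o³ − h_i·b_i³)/12 with b_o = 35.8, b_i = 27.00 mm (shorter outer/inner sides).
I_min = (44.8×35.8³ − 36.00×27.00³)/12 = 1.122×10^5 mm⁴
I = 1.122×10^5 mm⁴ = 1.122×10^-7 m⁴
Effective length L_e = K·L = 0.5 × 5.80 = 2.900 m
P_cr = π²EI / L_e² = π² × 69.5×10⁹ × 1.122×10^-7 / 2.900² = 9.155×10^3 N
Factor of safety n = P_cr / P = 9.1551 / 4.20 = 2.18

n ≈ 2.18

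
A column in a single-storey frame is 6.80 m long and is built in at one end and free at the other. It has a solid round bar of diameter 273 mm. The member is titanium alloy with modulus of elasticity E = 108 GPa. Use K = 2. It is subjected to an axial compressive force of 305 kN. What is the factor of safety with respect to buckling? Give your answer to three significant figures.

I = πd⁴/64 = π×273⁴/64 = 2.727×10^8 mm⁴
I = 2.727×10^8 mm⁴ = 2.727×10^-4 m⁴
Effective length L_e = K·L = 2 × 6.80 = 13.60 m
P_cr = π²EI / L_e² = π² × 108×10⁹ × 2.727×10^-4 / 13.60² = 1.571×10^6 N
Factor of safety n = P_cr / P = 1571.3 / 305 = 5.15

n ≈ 5.15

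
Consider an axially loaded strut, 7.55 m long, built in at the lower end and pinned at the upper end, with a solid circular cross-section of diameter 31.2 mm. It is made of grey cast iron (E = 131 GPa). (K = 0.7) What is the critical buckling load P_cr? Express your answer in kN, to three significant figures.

P_cr ≈ 2.15 kN

I = πd⁴/64 = π×31.2⁴/64 = 4.651×10^4 mm⁴
I = 4.651×10^4 mm⁴ = 4.651×10^-8 m⁴
Effective length L_e = K·L = 0.7 × 7.55 = 5.285 m
P_cr = π²EI / L_e² = π² × 131×10⁹ × 4.651×10^-8 / 5.285² = 2.153×10^3 N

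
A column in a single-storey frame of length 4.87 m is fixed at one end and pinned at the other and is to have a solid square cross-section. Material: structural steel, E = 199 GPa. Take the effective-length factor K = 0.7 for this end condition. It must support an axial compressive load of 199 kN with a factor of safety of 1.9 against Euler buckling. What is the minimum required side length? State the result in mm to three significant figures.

a ≈ 72.0 mm

Required P_cr = n·P = 1.9 × 199 = 378.1 kN
L_e = K·L = 0.7 × 4.87 = 3.409 m
Required I = P_cr·L_e²/(π²E) = 3.781×10^5 × 3.409² / (π² × 1.99×10^11) = 2.237×10^-6 m⁴
I_req = 2.237×10^6 mm⁴
Solid square: I = a⁴/12  ⇒  a = (12I)^(1/4) = (12×2.237×10^6)^(1/4) = 72.0 mm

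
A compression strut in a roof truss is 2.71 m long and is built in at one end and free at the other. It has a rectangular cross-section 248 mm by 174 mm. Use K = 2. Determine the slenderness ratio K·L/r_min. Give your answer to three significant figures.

λ ≈ 108

Buckling occurs about the weak axis: I_min = h·b³/12 with b = 174 mm (the shorter side).
I_min = 248×174³/12 = 1.089×10^8 mm⁴
A = 4.315×10^4 mm²;  r_min = √(I/A) = √(1.089×10^8/4.315×10^4) = 50.23 mm
L_e = K·L = 2 × 2.71 m = 5.420 m = 5420.0 mm
λ = L_e / r_min = 5420.0 / 50.23 = 108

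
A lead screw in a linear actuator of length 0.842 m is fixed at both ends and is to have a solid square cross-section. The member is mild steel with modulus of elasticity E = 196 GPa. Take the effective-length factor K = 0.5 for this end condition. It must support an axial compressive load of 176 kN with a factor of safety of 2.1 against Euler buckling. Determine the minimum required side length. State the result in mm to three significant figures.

a ≈ 25.2 mm

Required P_cr = n·P = 2.1 × 176 = 369.6 kN
L_e = K·L = 0.5 × 0.842 = 0.4210 m
Required I = P_cr·L_e²/(π²E) = 3.696×10^5 × 0.4210² / (π² × 1.96×10^11) = 3.386×10^-8 m⁴
I_req = 3.386×10^4 mm⁴
Solid square: I = a⁴/12  ⇒  a = (12I)^(1/4) = (12×3.386×10^4)^(1/4) = 25.2 mm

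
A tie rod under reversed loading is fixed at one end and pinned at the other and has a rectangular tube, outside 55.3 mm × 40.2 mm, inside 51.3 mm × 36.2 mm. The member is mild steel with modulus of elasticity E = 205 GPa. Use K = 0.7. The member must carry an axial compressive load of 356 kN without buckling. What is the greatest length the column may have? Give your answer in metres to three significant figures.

Weak-axis I_min = (h_o·b_o³ − h_i·b_i³)/12 with b_o = 40.2, b_i = 36.20 mm (shorter outer/inner sides).
I_min = (55.3×40.2³ − 51.30×36.20³)/12 = 9.658×10^4 mm⁴
I = 9.658×10^-8 m⁴
At the buckling limit P_cr = P = 3.560×10^5 N
From P_cr = π²EI/(K·L)²:  L = (1/K)·√(π²EI/P_cr) = (1/0.7)·√(π²×2.05×10^11×9.658×10^-8/3.560×10^5)
L = 1.06 m

L_max ≈ 1.06 m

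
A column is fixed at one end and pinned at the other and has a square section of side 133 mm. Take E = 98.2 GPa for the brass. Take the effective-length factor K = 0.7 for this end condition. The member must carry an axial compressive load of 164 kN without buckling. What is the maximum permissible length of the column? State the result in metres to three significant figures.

L_max ≈ 17.7 m

I = a⁴/12 = 133⁴/12 = 2.608×10^7 mm⁴
I = 2.608×10^-5 m⁴
At the buckling limit P_cr = P = 1.640×10^5 N
From P_cr = π²EI/(K·L)²:  L = (1/K)·√(π²EI/P_cr) = (1/0.7)·√(π²×9.82×10^10×2.608×10^-5/1.640×10^5)
L = 17.7 m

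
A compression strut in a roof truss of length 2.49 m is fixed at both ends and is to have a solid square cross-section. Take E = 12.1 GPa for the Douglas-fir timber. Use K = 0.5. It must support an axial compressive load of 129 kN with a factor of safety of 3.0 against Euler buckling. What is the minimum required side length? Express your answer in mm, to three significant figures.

Required P_cr = n·P = 3.0 × 129 = 387.0 kN
L_e = K·L = 0.5 × 2.49 = 1.245 m
Required I = P_cr·L_e²/(π²E) = 3.870×10^5 × 1.245² / (π² × 1.21×10^10) = 5.023×10^-6 m⁴
I_req = 5.023×10^6 mm⁴
Solid square: I = a⁴/12  ⇒  a = (12I)^(1/4) = (12×5.023×10^6)^(1/4) = 88.1 mm

a ≈ 88.1 mm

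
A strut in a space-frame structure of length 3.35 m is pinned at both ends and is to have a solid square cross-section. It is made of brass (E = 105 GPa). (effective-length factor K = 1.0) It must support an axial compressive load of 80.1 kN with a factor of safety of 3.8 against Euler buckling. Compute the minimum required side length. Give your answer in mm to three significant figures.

Required P_cr = n·P = 3.8 × 80.1 = 304.4 kN
L_e = K·L = 1 × 3.35 = 3.350 m
Required I = P_cr·L_e²/(π²E) = 3.044×10^5 × 3.350² / (π² × 1.05×10^11) = 3.296×10^-6 m⁴
I_req = 3.296×10^6 mm⁴
Solid square: I = a⁴/12  ⇒  a = (12I)^(1/4) = (12×3.296×10^6)^(1/4) = 79.3 mm

a ≈ 79.3 mm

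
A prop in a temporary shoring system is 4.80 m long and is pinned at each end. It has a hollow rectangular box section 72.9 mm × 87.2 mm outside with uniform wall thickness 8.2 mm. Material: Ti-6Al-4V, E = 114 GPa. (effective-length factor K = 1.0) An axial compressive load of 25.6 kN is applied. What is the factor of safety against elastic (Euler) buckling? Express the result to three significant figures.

Inner dimensions: h_i = 87.2 − 2×8.2 = 70.80 mm, b_i = 72.9 − 2×8.2 = 56.50 mm
Weak-axis I_min = (h_o·b_o³ − h_i·b_i³)/12 with b_o = 72.9, b_i = 56.50 mm (shorter outer/inner sides).
I_min = (87.2×72.9³ − 70.80×56.50³)/12 = 1.751×10^6 mm⁴
I = 1.751×10^6 mm⁴ = 1.751×10^-6 m⁴
Effective length L_e = K·L = 1 × 4.80 = 4.800 m
P_cr = π²EI / L_e² = π² × 114×10⁹ × 1.751×10^-6 / 4.800² = 8.551×10^4 N
Factor of safety n = P_cr / P = 85.514 / 25.6 = 3.34

n ≈ 3.34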